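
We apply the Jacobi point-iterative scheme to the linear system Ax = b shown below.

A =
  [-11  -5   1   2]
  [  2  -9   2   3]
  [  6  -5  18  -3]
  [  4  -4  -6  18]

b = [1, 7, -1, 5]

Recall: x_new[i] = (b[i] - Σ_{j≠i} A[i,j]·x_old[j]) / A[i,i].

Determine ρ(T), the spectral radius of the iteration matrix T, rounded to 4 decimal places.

0.5474

A = D + L + U where D = diag(-11, -9, 18, 18).
Jacobi: T = -D⁻¹(L+U), T[3,0] = -(4)/(18) = -0.2222; T[3,3] = 0.
  T[0,:] = [+0.0000  -0.4545  +0.0909  +0.1818]
  T[1,:] = [+0.2222  +0.0000  +0.2222  +0.3333]
  T[2,:] = [-0.3333  +0.2778  +0.0000  +0.1667]
  T[3,:] = [-0.2222  +0.2222  +0.3333  +0.0000]
|roots of det(T-λI)|: 0.5474, 0.4529, 0.4529, 0.2721.
ρ(T) = max|λ| = 0.5474; 0.5474 < 1: convergent.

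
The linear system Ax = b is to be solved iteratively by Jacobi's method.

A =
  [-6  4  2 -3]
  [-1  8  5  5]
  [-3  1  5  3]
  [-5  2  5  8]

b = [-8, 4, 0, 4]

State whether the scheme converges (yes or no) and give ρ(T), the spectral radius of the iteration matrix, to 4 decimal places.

no, ρ = 1.1625

A = D + L + U where D = diag(-6, 8, 5, 8).
Jacobi T = -D⁻¹(L+U): T[2,0] = -(-3)/(5) = +0.6000; T[2,2] = 0.
  T[0,:] = [+0.0000 +0.6667 +0.3333 -0.5000]
  T[1,:] = [+0.1250 +0.0000 -0.6250 -0.6250]
  T[2,:] = [+0.6000 -0.2000 +0.0000 -0.6000]
  T[3,:] = [+0.6250 -0.2500 -0.6250 +0.0000]
|roots of det(T-λI)|: 1.1625, 0.6217, 0.6217, 0.5934.
ρ(T) = max|λ| = 1.1625; 1.1625 > 1, so it fails to converge.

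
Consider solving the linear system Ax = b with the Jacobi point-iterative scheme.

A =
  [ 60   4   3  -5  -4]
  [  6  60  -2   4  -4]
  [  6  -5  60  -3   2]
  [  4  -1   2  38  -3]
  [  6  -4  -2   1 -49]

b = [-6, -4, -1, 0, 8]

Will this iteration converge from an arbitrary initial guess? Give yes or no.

Diagonal D = diag(60, 60, 60, 38, -49); L, U strict lower/upper.
T_J = -D⁻¹(L+U): T[2,0] = -(6)/(60) = -0.1000; T[2,2] = 0.
  T[0,:] = [+0.0000, -0.0667, -0.0500, +0.0833, +0.0667]
  T[1,:] = [-0.1000, +0.0000, +0.0333, -0.0667, +0.0667]
  T[2,:] = [-0.1000, +0.0833, +0.0000, +0.0500, -0.0333]
  T[3,:] = [-0.1053, +0.0263, -0.0526, +0.0000, +0.0789]
  T[4,:] = [+0.1224, -0.0816, -0.0408, +0.0204, +0.0000]
|roots of det(T-λI)|: 0.1676, 0.1153, 0.1153, 0.0753, 0.0104.
ρ(T) = max|λ| = 0.1676; 0.1676 < 1 ⇒ converges.

yes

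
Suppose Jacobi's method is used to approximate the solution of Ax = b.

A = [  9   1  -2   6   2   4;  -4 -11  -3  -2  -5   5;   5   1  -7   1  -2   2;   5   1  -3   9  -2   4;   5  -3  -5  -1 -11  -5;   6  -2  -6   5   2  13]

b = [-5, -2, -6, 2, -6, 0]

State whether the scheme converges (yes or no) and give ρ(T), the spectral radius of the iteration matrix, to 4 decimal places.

Let D = diag(9, -11, -7, 9, -11, 13); L, U the strict triangles.
Jacobi: T = -D⁻¹(L+U), T[3,4] = -(-2)/(9) = +0.2222; T[3,3] = 0.
  T[0,:] = [+0.0000  -0.1111  +0.2222  -0.6667  -0.2222  -0.4444]
  T[1,:] = [-0.3636  +0.0000  -0.2727  -0.1818  -0.4545  +0.4545]
  T[2,:] = [+0.7143  +0.1429  +0.0000  +0.1429  -0.2857  +0.2857]
  T[3,:] = [-0.5556  -0.1111  +0.3333  +0.0000  +0.2222  -0.4444]
  T[4,:] = [+0.4545  -0.2727  -0.4545  -0.0909  +0.0000  -0.4545]
  T[5,:] = [-0.4615  +0.1538  +0.4615  -0.3846  -0.1538  +0.0000]
eigenvalue magnitudes: 1.2786, 0.8194, 0.5217, 0.3149, 0.2543, 0.1232.
ρ(T) = max|λ| = 1.2786; 1.2786 > 1: divergent.

no, ρ = 1.2786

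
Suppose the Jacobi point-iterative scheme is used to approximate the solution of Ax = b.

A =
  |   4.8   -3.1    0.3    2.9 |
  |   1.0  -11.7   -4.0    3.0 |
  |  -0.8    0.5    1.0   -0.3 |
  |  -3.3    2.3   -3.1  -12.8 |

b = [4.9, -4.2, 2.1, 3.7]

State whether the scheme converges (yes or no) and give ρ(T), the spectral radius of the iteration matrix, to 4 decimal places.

yes, ρ = 0.6427

A = D + L + U where D = diag(4.8, -11.7, 1, -12.8).
Jacobi: T = -D⁻¹(L+U), T[0,2] = -(0.3)/(4.8) = -0.0625; T[0,0] = 0.
  T[0,:] = [+0.0000  +0.6458  -0.0625  -0.6042]
  T[1,:] = [+0.0855  +0.0000  -0.3419  +0.2564]
  T[2,:] = [+0.8000  -0.5000  +0.0000  +0.3000]
  T[3,:] = [-0.2578  +0.1797  -0.2422  +0.0000]
moduli |λ_i(T)| = 0.6427, 0.4406, 0.4406, 0.1141.
spectral radius ρ = 0.6427; 0.6427 < 1 ⇒ converges.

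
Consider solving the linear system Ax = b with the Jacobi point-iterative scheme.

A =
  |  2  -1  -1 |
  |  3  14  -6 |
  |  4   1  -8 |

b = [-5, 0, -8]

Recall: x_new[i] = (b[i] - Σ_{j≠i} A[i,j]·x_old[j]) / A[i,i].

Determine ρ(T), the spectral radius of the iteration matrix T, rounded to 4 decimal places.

0.5950

A = D + L + U where D = diag(2, 14, -8).
T_J = -D⁻¹(L+U): T[0,2] = -(-1)/(2) = +0.5000; T[0,0] = 0.
  T[0,:] = [+0.0000 +0.5000 +0.5000]
  T[1,:] = [-0.2143 +0.0000 +0.4286]
  T[2,:] = [+0.5000 +0.1250 +0.0000]
|λ(T)| sorted: 0.5950, 0.3969, 0.3969.
ρ = 0.5950; 0.5950 < 1 ⇒ converges.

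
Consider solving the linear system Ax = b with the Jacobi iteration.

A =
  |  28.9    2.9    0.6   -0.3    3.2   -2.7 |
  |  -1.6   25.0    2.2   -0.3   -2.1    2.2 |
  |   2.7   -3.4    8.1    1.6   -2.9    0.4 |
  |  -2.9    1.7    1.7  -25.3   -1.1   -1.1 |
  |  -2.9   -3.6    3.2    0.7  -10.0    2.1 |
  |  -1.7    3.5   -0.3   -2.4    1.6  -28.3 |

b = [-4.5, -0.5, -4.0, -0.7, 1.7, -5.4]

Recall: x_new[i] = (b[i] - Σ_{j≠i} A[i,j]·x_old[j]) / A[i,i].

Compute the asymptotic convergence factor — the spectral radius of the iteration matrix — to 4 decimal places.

Diagonal D = diag(28.9, 25, 8.1, -25.3, -10, -28.3); L, U strict lower/upper.
T_J = -D⁻¹(L+U): T[4,2] = -(3.2)/(-10) = +0.3200; T[4,4] = 0.
  T[0,:] = [+0.0000  -0.1003  -0.0208  +0.0104  -0.1107  +0.0934]
  T[1,:] = [+0.0640  +0.0000  -0.0880  +0.0120  +0.0840  -0.0880]
  T[2,:] = [-0.3333  +0.4198  +0.0000  -0.1975  +0.3580  -0.0494]
  T[3,:] = [-0.1146  +0.0672  +0.0672  +0.0000  -0.0435  -0.0435]
  T[4,:] = [-0.2900  -0.3600  +0.3200  +0.0700  +0.0000  +0.2100]
  T[5,:] = [-0.0601  +0.1237  -0.0106  -0.0848  +0.0565  +0.0000]
|λ(T)| sorted: 0.4263, 0.3404, 0.3404, 0.0863, 0.0787, 0.0326.
spectral radius ρ = 0.4263; 0.4263 < 1 ⇒ converges.

0.4263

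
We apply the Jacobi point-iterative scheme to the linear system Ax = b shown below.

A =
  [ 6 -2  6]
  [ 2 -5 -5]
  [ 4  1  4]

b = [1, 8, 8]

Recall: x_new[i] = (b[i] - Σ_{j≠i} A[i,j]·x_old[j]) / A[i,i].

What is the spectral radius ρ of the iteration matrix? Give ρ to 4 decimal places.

A = D + L + U where D = diag(6, -5, 4).
T_J = -D⁻¹(L+U): T[2,0] = -(4)/(4) = -1.0000; T[2,2] = 0.
  T[0,:] = [+0.0000, +0.3333, -1.0000]
  T[1,:] = [+0.4000, +0.0000, -1.0000]
  T[2,:] = [-1.0000, -0.2500, +0.0000]
|roots of det(T-λI)|: 1.3093, 0.9671, 0.3422.
spectral radius ρ = 1.3093; 1.3093 > 1, so it fails to converge.

1.3093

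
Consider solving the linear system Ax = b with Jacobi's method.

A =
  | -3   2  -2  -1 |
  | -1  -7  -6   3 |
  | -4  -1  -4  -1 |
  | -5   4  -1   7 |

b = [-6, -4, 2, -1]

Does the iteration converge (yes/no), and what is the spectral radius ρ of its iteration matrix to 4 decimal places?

no, ρ = 1.1433

Let D = diag(-3, -7, -4, 7); L, U the strict triangles.
T_J = -D⁻¹(L+U): T[3,1] = -(4)/(7) = -0.5714; T[3,3] = 0.
  T[0,:] = [+0.0000  +0.6667  -0.6667  -0.3333]
  T[1,:] = [-0.1429  +0.0000  -0.8571  +0.4286]
  T[2,:] = [-1.0000  -0.2500  +0.0000  -0.2500]
  T[3,:] = [+0.7143  -0.5714  +0.1429  +0.0000]
|roots of det(T-λI)|: 1.1433, 0.8455, 0.8455, 0.6097.
ρ = 1.1433; 1.1433 > 1 ⇒ diverges.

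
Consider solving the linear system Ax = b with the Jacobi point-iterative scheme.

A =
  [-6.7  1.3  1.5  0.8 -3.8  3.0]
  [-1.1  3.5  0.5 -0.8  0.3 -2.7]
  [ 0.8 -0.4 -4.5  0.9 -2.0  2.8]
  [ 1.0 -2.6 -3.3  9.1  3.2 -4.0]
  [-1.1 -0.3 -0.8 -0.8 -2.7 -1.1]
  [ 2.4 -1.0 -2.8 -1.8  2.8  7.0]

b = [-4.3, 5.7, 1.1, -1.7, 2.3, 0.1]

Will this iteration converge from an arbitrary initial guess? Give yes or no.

no

Split A = D + L + U, D = diag(-6.7, 3.5, -4.5, 9.1, -2.7, 7).
Jacobi T = -D⁻¹(L+U): T[4,1] = -(-0.3)/(-2.7) = -0.1111; T[4,4] = 0.
  T[0,:] = [+0.0000, +0.1940, +0.2239, +0.1194, -0.5672, +0.4478]
  T[1,:] = [+0.3143, +0.0000, -0.1429, +0.2286, -0.0857, +0.7714]
  T[2,:] = [+0.1778, -0.0889, +0.0000, +0.2000, -0.4444, +0.6222]
  T[3,:] = [-0.1099, +0.2857, +0.3626, +0.0000, -0.3516, +0.4396]
  T[4,:] = [-0.4074, -0.1111, -0.2963, -0.2963, +0.0000, -0.4074]
  T[5,:] = [-0.3429, +0.1429, +0.4000, +0.2571, -0.4000, +0.0000]
|λ(T)| sorted: 1.2392, 0.7283, 0.3964, 0.3964, 0.1598, 0.1598.
ρ = 1.2392; 1.2392 > 1, so it fails to converge.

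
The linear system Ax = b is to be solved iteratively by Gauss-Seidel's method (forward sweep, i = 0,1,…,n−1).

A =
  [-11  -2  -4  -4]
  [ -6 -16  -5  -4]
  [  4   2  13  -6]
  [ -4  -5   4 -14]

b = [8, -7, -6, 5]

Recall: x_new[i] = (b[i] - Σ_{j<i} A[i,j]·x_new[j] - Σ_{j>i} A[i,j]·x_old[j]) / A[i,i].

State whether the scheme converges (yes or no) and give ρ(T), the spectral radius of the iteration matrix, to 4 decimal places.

Write A = D+L+U with D = diag(-11, -16, 13, -14).
GS T = -(D+L)⁻¹U: row 0 first, T[0,2] = -(-4)/(-11) = -0.3636; later rows by forward substitution.
  T[0,:] = [+0.0000  -0.1818  -0.3636  -0.3636]
  T[1,:] = [+0.0000  +0.0682  -0.1761  -0.1136]
  T[2,:] = [+0.0000  +0.0455  +0.1390  +0.5909]
  T[3,:] = [+0.0000  +0.0406  +0.2065  +0.3133]
|eigenvalues of T|: 0.5592, 0.1367, 0.0980, 0.0000.
spectral radius ρ = 0.5592; 0.5592 < 1 ⇒ converges.

yes, ρ = 0.5592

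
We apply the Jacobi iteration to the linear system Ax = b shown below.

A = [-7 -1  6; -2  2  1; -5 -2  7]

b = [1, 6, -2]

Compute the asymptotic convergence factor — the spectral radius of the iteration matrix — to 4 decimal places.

Let D = diag(-7, 2, 7); L, U the strict triangles.
T_J = -D⁻¹(L+U): T[0,1] = -(-1)/(-7) = -0.1429; T[0,0] = 0.
  T[0,:] = [+0.0000, -0.1429, +0.8571]
  T[1,:] = [+1.0000, +0.0000, -0.5000]
  T[2,:] = [+0.7143, +0.2857, +0.0000]
|λ(T)| sorted: 0.8272, 0.5981, 0.5981.
ρ = 0.8272; 0.8272 < 1 ⇒ converges.

0.8272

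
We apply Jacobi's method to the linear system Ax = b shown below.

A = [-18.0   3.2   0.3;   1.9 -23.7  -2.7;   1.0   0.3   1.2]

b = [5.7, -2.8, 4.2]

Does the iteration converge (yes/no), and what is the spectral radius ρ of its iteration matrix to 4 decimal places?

Split A = D + L + U, D = diag(-18, -23.7, 1.2).
Jacobi T = -D⁻¹(L+U): T[1,2] = -(-2.7)/(-23.7) = -0.1139; T[1,1] = 0.
  T[0,:] = [+0.0000 +0.1778 +0.0167]
  T[1,:] = [+0.0802 +0.0000 -0.1139]
  T[2,:] = [-0.8333 -0.2500 +0.0000]
moduli |λ_i(T)| = 0.2923, 0.2379, 0.2379.
spectral radius ρ = 0.2923; 0.2923 < 1 ⇒ converges.

yes, ρ = 0.2923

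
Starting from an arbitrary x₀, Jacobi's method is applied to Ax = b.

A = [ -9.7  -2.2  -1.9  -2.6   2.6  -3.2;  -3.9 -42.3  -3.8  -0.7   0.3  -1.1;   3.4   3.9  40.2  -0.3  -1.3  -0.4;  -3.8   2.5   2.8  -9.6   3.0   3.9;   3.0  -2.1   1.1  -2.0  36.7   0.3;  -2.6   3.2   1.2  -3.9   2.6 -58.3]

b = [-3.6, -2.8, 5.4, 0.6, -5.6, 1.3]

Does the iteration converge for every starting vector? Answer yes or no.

yes

Split A = D + L + U, D = diag(-9.7, -42.3, 40.2, -9.6, 36.7, -58.3).
T_J = -D⁻¹(L+U): T[0,5] = -(-3.2)/(-9.7) = -0.3299; T[0,0] = 0.
  T[0,:] = [+0.0000 -0.2268 -0.1959 -0.2680 +0.2680 -0.3299]
  T[1,:] = [-0.0922 +0.0000 -0.0898 -0.0165 +0.0071 -0.0260]
  T[2,:] = [-0.0846 -0.0970 +0.0000 +0.0075 +0.0323 +0.0100]
  T[3,:] = [-0.3958 +0.2604 +0.2917 +0.0000 +0.3125 +0.4062]
  T[4,:] = [-0.0817 +0.0572 -0.0300 +0.0545 +0.0000 -0.0082]
  T[5,:] = [-0.0446 +0.0549 +0.0206 -0.0669 +0.0446 +0.0000]
|eigenvalues of T|: 0.3710, 0.2505, 0.2505, 0.0886, 0.0886, 0.0648.
spectral radius ρ = 0.3710; 0.3710 < 1 ⇒ converges.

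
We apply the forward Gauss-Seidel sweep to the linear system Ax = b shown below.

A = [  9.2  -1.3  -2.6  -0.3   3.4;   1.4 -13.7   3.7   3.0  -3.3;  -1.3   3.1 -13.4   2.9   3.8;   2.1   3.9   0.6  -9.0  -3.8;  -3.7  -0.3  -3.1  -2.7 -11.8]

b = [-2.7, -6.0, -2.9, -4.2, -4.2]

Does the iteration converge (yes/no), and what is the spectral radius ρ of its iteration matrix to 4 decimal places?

Let D = diag(9.2, -13.7, -13.4, -9, -11.8); L, U the strict triangles.
T_GS = -(D+L)⁻¹U: row 0 first, T[0,2] = -(-2.6)/(9.2) = +0.2826; later rows by forward substitution.
  T[0,:] = [+0.0000, +0.1413, +0.2826, +0.0326, -0.3696]
  T[1,:] = [+0.0000, +0.0144, +0.2990, +0.2223, -0.2786]
  T[2,:] = [+0.0000, -0.0104, +0.0417, +0.2647, +0.2550]
  T[3,:] = [+0.0000, +0.0385, +0.1983, +0.1216, -0.6122]
  T[4,:] = [+0.0000, -0.0508, -0.1525, -0.1132, +0.1961]
eigenvalue magnitudes: 0.5400, 0.1505, 0.1505, 0.0894, 0.0000.
spectral radius ρ = 0.5400; 0.5400 < 1: convergent.

yes, ρ = 0.5400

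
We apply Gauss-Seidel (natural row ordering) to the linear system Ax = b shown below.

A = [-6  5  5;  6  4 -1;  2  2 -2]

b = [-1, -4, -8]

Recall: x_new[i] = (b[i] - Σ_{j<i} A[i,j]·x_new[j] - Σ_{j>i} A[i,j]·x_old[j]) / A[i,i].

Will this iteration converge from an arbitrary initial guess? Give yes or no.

Split A = D + L + U, D = diag(-6, 4, -2).
T_GS = -(D+L)⁻¹U: row 0 first, T[0,1] = -(5)/(-6) = +0.8333; later rows by forward substitution.
  T[0,:] = [+0.0000 +0.8333 +0.8333]
  T[1,:] = [+0.0000 -1.2500 -1.0000]
  T[2,:] = [+0.0000 -0.4167 -0.1667]
eigenvalue magnitudes: 1.5510, 0.1343, 0.0000.
ρ(T) = max|λ| = 1.5510; 1.5510 > 1 ⇒ diverges.

no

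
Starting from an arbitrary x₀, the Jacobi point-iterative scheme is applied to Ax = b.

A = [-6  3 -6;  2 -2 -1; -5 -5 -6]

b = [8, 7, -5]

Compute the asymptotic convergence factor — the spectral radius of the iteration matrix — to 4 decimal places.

A = D + L + U where D = diag(-6, -2, -6).
T_J = -D⁻¹(L+U): T[2,0] = -(-5)/(-6) = -0.8333; T[2,2] = 0.
  T[0,:] = [+0.0000 +0.5000 -1.0000]
  T[1,:] = [+1.0000 +0.0000 -0.5000]
  T[2,:] = [-0.8333 -0.8333 +0.0000]
moduli |λ_i(T)| = 1.5555, 0.8183, 0.8183.
ρ(T) = max|λ| = 1.5555; 1.5555 > 1, so it fails to converge.

1.5555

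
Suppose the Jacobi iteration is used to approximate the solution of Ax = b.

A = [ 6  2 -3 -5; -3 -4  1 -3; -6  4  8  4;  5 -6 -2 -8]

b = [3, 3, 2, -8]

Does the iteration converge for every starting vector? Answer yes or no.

Split A = D + L + U, D = diag(6, -4, 8, -8).
T_J = -D⁻¹(L+U): T[1,0] = -(-3)/(-4) = -0.7500; T[1,1] = 0.
  T[0,:] = [+0.0000, -0.3333, +0.5000, +0.8333]
  T[1,:] = [-0.7500, +0.0000, +0.2500, -0.7500]
  T[2,:] = [+0.7500, -0.5000, +0.0000, -0.5000]
  T[3,:] = [+0.6250, -0.7500, -0.2500, +0.0000]
moduli |λ_i(T)| = 1.3428, 0.8851, 0.8851, 0.3961.
spectral radius ρ = 1.3428; 1.3428 > 1 ⇒ diverges.

no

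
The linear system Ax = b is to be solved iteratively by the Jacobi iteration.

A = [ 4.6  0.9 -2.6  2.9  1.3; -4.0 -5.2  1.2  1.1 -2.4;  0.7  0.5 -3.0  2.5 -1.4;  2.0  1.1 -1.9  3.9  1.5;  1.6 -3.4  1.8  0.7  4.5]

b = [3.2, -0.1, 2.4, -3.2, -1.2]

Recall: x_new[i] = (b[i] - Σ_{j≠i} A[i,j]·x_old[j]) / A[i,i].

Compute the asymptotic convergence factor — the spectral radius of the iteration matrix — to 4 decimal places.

1.1803

Write A = D+L+U with D = diag(4.6, -5.2, -3, 3.9, 4.5).
Jacobi: T = -D⁻¹(L+U), T[2,4] = -(-1.4)/(-3) = -0.4667; T[2,2] = 0.
  T[0,:] = [+0.0000  -0.1957  +0.5652  -0.6304  -0.2826]
  T[1,:] = [-0.7692  +0.0000  +0.2308  +0.2115  -0.4615]
  T[2,:] = [+0.2333  +0.1667  +0.0000  +0.8333  -0.4667]
  T[3,:] = [-0.5128  -0.2821  +0.4872  +0.0000  -0.3846]
  T[4,:] = [-0.3556  +0.7556  -0.4000  -0.1556  +0.0000]
|roots of det(T-λI)|: 1.1803, 0.7946, 0.3258, 0.2800, 0.2800.
spectral radius ρ = 1.1803; 1.1803 > 1: divergent.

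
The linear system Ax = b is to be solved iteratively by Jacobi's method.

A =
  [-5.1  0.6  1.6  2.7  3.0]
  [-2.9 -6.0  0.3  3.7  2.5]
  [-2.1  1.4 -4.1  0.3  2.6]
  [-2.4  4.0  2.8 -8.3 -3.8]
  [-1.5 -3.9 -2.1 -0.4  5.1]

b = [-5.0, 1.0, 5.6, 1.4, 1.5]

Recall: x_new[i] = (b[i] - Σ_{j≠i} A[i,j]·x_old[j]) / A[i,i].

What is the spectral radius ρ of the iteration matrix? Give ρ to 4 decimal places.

1.1567

Write A = D+L+U with D = diag(-5.1, -6, -4.1, -8.3, 5.1).
Jacobi: T = -D⁻¹(L+U), T[0,2] = -(1.6)/(-5.1) = +0.3137; T[0,0] = 0.
  T[0,:] = [+0.0000 +0.1176 +0.3137 +0.5294 +0.5882]
  T[1,:] = [-0.4833 +0.0000 +0.0500 +0.6167 +0.4167]
  T[2,:] = [-0.5122 +0.3415 +0.0000 +0.0732 +0.6341]
  T[3,:] = [-0.2892 +0.4819 +0.3373 +0.0000 -0.4578]
  T[4,:] = [+0.2941 +0.7647 +0.4118 +0.0784 +0.0000]
moduli |λ_i(T)| = 1.1567, 0.8074, 0.8074, 0.2997, 0.2997.
ρ = 1.1567; 1.1567 > 1: divergent.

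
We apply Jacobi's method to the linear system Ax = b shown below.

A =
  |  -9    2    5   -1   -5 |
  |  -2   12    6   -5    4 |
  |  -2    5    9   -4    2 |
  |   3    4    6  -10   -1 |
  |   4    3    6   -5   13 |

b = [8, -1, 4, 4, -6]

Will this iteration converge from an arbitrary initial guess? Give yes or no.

no

Write A = D+L+U with D = diag(-9, 12, 9, -10, 13).
Jacobi: T = -D⁻¹(L+U), T[4,0] = -(4)/(13) = -0.3077; T[4,4] = 0.
  T[0,:] = [+0.0000, +0.2222, +0.5556, -0.1111, -0.5556]
  T[1,:] = [+0.1667, +0.0000, -0.5000, +0.4167, -0.3333]
  T[2,:] = [+0.2222, -0.5556, +0.0000, +0.4444, -0.2222]
  T[3,:] = [+0.3000, +0.4000, +0.6000, +0.0000, -0.1000]
  T[4,:] = [-0.3077, -0.2308, -0.4615, +0.3846, +0.0000]
|roots of det(T-λI)|: 1.1234, 0.6889, 0.4403, 0.4330, 0.4273.
ρ(T) = max|λ| = 1.1234; 1.1234 > 1, so it fails to converge.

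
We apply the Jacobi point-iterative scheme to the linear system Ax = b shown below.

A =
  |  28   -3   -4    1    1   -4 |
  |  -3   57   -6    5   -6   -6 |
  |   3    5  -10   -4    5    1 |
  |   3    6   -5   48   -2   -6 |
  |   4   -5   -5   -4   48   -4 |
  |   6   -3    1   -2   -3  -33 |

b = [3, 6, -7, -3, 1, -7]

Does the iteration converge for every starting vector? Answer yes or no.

yes

Diagonal D = diag(28, 57, -10, 48, 48, -33); L, U strict lower/upper.
Jacobi: T = -D⁻¹(L+U), T[5,3] = -(-2)/(-33) = -0.0606; T[5,5] = 0.
  T[0,:] = [+0.0000  +0.1071  +0.1429  -0.0357  -0.0357  +0.1429]
  T[1,:] = [+0.0526  +0.0000  +0.1053  -0.0877  +0.1053  +0.1053]
  T[2,:] = [+0.3000  +0.5000  +0.0000  -0.4000  +0.5000  +0.1000]
  T[3,:] = [-0.0625  -0.1250  +0.1042  +0.0000  +0.0417  +0.1250]
  T[4,:] = [-0.0833  +0.1042  +0.1042  +0.0833  +0.0000  +0.0833]
  T[5,:] = [+0.1818  -0.0909  +0.0303  -0.0606  -0.0909  +0.0000]
|eigenvalues of T|: 0.4220, 0.2392, 0.2392, 0.0877, 0.0654, 0.0654.
ρ(T) = max|λ| = 0.4220; 0.4220 < 1, so it converges for any x₀.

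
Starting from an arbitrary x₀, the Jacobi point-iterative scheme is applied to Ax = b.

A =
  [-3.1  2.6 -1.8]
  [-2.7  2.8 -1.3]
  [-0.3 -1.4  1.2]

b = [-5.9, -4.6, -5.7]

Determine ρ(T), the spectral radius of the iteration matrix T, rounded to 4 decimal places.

Diagonal D = diag(-3.1, 2.8, 1.2); L, U strict lower/upper.
Jacobi T = -D⁻¹(L+U): T[0,2] = -(-1.8)/(-3.1) = -0.5806; T[0,0] = 0.
  T[0,:] = [+0.0000  +0.8387  -0.5806]
  T[1,:] = [+0.9643  +0.0000  +0.4643]
  T[2,:] = [+0.2500  +1.1667  +0.0000]
|λ(T)| sorted: 1.2804, 0.6589, 0.6589.
spectral radius ρ = 1.2804; 1.2804 > 1, so it fails to converge.

1.2804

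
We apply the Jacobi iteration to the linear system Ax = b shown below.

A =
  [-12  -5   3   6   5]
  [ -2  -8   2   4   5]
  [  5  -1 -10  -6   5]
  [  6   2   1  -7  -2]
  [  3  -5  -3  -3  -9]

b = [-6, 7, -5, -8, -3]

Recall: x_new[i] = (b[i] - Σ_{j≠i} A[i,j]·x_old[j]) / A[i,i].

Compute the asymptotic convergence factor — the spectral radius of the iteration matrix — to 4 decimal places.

1.1706

A = D + L + U where D = diag(-12, -8, -10, -7, -9).
Jacobi T = -D⁻¹(L+U): T[4,3] = -(-3)/(-9) = -0.3333; T[4,4] = 0.
  T[0,:] = [+0.0000 -0.4167 +0.2500 +0.5000 +0.4167]
  T[1,:] = [-0.2500 +0.0000 +0.2500 +0.5000 +0.6250]
  T[2,:] = [+0.5000 -0.1000 +0.0000 -0.6000 +0.5000]
  T[3,:] = [+0.8571 +0.2857 +0.1429 +0.0000 -0.2857]
  T[4,:] = [+0.3333 -0.5556 -0.3333 -0.3333 +0.0000]
moduli |λ_i(T)| = 1.1706, 0.6939, 0.6939, 0.3752, 0.3752.
ρ = 1.1706; 1.1706 > 1: divergent.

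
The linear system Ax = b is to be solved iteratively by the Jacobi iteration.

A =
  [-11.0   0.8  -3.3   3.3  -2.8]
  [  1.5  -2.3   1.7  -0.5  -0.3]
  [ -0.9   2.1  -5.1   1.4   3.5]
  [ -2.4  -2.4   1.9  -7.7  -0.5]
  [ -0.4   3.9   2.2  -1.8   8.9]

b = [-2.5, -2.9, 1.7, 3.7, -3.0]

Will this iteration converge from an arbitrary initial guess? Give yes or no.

A = D + L + U where D = diag(-11, -2.3, -5.1, -7.7, 8.9).
T_J = -D⁻¹(L+U): T[3,0] = -(-2.4)/(-7.7) = -0.3117; T[3,3] = 0.
  T[0,:] = [+0.0000  +0.0727  -0.3000  +0.3000  -0.2545]
  T[1,:] = [+0.6522  +0.0000  +0.7391  -0.2174  -0.1304]
  T[2,:] = [-0.1765  +0.4118  +0.0000  +0.2745  +0.6863]
  T[3,:] = [-0.3117  -0.3117  +0.2468  +0.0000  -0.0649]
  T[4,:] = [+0.0449  -0.4382  -0.2472  +0.2022  +0.0000]
|roots of det(T-λI)|: 0.9451, 0.5206, 0.5206, 0.4926, 0.4926.
spectral radius ρ = 0.9451; 0.9451 < 1, so it converges for any x₀.

yes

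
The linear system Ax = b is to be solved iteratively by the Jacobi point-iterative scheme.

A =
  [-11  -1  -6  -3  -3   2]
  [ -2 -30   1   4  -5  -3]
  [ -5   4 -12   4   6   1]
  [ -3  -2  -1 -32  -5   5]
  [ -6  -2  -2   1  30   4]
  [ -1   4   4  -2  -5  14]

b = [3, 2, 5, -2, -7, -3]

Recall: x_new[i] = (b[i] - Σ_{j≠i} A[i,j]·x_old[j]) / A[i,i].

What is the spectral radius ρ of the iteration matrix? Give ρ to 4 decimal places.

0.5282

Write A = D+L+U with D = diag(-11, -30, -12, -32, 30, 14).
Jacobi T = -D⁻¹(L+U): T[5,0] = -(-1)/(14) = +0.0714; T[5,5] = 0.
  T[0,:] = [+0.0000  -0.0909  -0.5455  -0.2727  -0.2727  +0.1818]
  T[1,:] = [-0.0667  +0.0000  +0.0333  +0.1333  -0.1667  -0.1000]
  T[2,:] = [-0.4167  +0.3333  +0.0000  +0.3333  +0.5000  +0.0833]
  T[3,:] = [-0.0938  -0.0625  -0.0312  +0.0000  -0.1562  +0.1562]
  T[4,:] = [+0.2000  +0.0667  +0.0667  -0.0333  +0.0000  -0.1333]
  T[5,:] = [+0.0714  -0.2857  -0.2857  +0.1429  +0.3571  +0.0000]
|eigenvalues of T|: 0.5282, 0.3959, 0.3959, 0.2648, 0.2648, 0.1481.
ρ = 0.5282; 0.5282 < 1: convergent.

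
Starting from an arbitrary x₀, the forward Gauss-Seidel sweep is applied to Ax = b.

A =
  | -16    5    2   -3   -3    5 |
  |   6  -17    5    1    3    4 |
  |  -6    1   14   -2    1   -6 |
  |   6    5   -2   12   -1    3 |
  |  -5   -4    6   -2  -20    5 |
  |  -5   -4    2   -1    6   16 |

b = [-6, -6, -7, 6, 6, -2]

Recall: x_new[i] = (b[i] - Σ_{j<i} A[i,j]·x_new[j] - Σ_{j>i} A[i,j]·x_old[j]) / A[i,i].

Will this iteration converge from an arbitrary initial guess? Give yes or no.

yes

Split A = D + L + U, D = diag(-16, -17, 14, 12, -20, 16).
Gauss-Seidel: T = -(D+L)⁻¹U, row 0 first, T[0,3] = -(-3)/(-16) = -0.1875; later rows by forward substitution.
  T[0,:] = [+0.0000, +0.3125, +0.1250, -0.1875, -0.1875, +0.3125]
  T[1,:] = [+0.0000, +0.1103, +0.3382, -0.0074, +0.1103, +0.3456]
  T[2,:] = [+0.0000, +0.1261, +0.0294, +0.0630, -0.1597, +0.5378]
  T[3,:] = [+0.0000, -0.1812, -0.1985, +0.1073, +0.1045, -0.4606]
  T[4,:] = [+0.0000, -0.0442, -0.0702, +0.0565, -0.0335, +0.3102]
  T[5,:] = [+0.0000, +0.1147, +0.1339, -0.0828, +0.0080, -0.0283]
|eigenvalues of T|: 0.5378, 0.3091, 0.1615, 0.0764, 0.0417, 0.0000.
ρ(T) = max|λ| = 0.5378; 0.5378 < 1, so it converges for any x₀.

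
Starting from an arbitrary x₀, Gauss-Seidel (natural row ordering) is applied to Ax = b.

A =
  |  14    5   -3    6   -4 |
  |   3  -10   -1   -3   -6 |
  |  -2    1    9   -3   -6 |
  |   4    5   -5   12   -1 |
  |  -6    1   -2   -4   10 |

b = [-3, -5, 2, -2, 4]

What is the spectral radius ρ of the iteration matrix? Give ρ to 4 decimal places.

Write A = D+L+U with D = diag(14, -10, 9, 12, 10).
Gauss-Seidel: T = -(D+L)⁻¹U, row 0 first, T[0,4] = -(-4)/(14) = +0.2857; later rows by forward substitution.
  T[0,:] = [+0.0000 -0.3571 +0.2143 -0.4286 +0.2857]
  T[1,:] = [+0.0000 -0.1071 -0.0357 -0.4286 -0.5143]
  T[2,:] = [+0.0000 -0.0675 +0.0516 +0.2857 +0.7873]
  T[3,:] = [+0.0000 +0.1356 -0.0351 +0.4405 +0.5304]
  T[4,:] = [+0.0000 -0.1628 +0.1284 +0.0190 +0.5925]
|λ(T)| sorted: 0.9105, 0.1160, 0.1160, 0.0485, 0.0000.
ρ(T) = max|λ| = 0.9105; 0.9105 < 1: convergent.

0.9105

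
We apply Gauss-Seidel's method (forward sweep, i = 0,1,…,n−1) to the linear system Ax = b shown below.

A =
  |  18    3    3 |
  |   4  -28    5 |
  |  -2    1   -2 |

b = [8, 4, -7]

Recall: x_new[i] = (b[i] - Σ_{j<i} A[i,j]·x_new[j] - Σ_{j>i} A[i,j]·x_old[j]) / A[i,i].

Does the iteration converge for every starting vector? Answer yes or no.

yes

Diagonal D = diag(18, -28, -2); L, U strict lower/upper.
GS T = -(D+L)⁻¹U: row 0 first, T[0,2] = -(3)/(18) = -0.1667; later rows by forward substitution.
  T[0,:] = [+0.0000, -0.1667, -0.1667]
  T[1,:] = [+0.0000, -0.0238, +0.1548]
  T[2,:] = [+0.0000, +0.1548, +0.2440]
eigenvalue magnitudes: 0.3148, 0.0945, 0.0000.
ρ = 0.3148; 0.3148 < 1 ⇒ converges.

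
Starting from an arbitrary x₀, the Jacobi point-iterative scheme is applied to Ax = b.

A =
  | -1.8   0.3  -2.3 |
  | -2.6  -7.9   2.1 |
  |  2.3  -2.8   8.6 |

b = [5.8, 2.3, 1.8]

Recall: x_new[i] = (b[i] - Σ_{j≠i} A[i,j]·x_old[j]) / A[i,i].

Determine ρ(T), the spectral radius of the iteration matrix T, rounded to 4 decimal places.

0.7370

Let D = diag(-1.8, -7.9, 8.6); L, U the strict triangles.
Jacobi: T = -D⁻¹(L+U), T[0,1] = -(0.3)/(-1.8) = +0.1667; T[0,0] = 0.
  T[0,:] = [+0.0000, +0.1667, -1.2778]
  T[1,:] = [-0.3291, +0.0000, +0.2658]
  T[2,:] = [-0.2674, +0.3256, +0.0000]
moduli |λ_i(T)| = 0.7370, 0.4120, 0.4120.
spectral radius ρ = 0.7370; 0.7370 < 1, so it converges for any x₀.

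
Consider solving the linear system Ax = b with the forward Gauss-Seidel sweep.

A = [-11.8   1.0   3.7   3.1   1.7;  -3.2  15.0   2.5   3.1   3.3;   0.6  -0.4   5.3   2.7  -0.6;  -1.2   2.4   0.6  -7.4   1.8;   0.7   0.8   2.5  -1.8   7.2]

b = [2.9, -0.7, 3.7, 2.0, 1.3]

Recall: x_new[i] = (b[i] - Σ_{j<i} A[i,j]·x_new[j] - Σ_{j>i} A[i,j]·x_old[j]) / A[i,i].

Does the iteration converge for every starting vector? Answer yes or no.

Let D = diag(-11.8, 15, 5.3, -7.4, 7.2); L, U the strict triangles.
Gauss-Seidel: T = -(D+L)⁻¹U, row 0 first, T[0,4] = -(1.7)/(-11.8) = +0.1441; later rows by forward substitution.
  T[0,:] = [+0.0000 +0.0847 +0.3136 +0.2627 +0.1441]
  T[1,:] = [+0.0000 +0.0181 -0.0998 -0.1506 -0.1893]
  T[2,:] = [+0.0000 -0.0082 -0.0430 -0.5505 +0.0826]
  T[3,:] = [+0.0000 -0.0085 -0.0867 -0.1361 +0.1652]
  T[4,:] = [+0.0000 -0.0095 -0.0261 +0.1483 +0.0196]
|eigenvalues of T|: 0.3481, 0.2078, 0.0491, 0.0479, 0.0000.
spectral radius ρ = 0.3481; 0.3481 < 1: convergent.

yes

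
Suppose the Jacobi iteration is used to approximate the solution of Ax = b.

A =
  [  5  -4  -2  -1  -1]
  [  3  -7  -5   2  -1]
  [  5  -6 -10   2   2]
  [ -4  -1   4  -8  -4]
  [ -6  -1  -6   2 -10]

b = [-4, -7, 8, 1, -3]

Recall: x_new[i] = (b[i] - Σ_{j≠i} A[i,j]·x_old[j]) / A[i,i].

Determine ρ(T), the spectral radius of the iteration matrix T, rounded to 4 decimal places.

Write A = D+L+U with D = diag(5, -7, -10, -8, -10).
T_J = -D⁻¹(L+U): T[2,3] = -(2)/(-10) = +0.2000; T[2,2] = 0.
  T[0,:] = [+0.0000, +0.8000, +0.4000, +0.2000, +0.2000]
  T[1,:] = [+0.4286, +0.0000, -0.7143, +0.2857, -0.1429]
  T[2,:] = [+0.5000, -0.6000, +0.0000, +0.2000, +0.2000]
  T[3,:] = [-0.5000, -0.1250, +0.5000, +0.0000, -0.5000]
  T[4,:] = [-0.6000, -0.1000, -0.6000, +0.2000, +0.0000]
moduli |λ_i(T)| = 1.2235, 0.6840, 0.6840, 0.5985, 0.5985.
ρ = 1.2235; 1.2235 > 1, so it fails to converge.

1.2235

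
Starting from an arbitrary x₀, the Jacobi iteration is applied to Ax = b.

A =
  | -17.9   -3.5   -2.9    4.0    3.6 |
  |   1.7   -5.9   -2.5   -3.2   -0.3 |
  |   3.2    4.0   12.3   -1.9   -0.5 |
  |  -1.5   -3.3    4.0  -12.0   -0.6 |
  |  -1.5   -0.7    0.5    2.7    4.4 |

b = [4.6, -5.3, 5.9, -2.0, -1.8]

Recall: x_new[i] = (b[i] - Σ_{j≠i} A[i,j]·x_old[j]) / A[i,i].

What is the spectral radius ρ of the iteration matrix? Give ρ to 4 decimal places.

0.6289

Write A = D+L+U with D = diag(-17.9, -5.9, 12.3, -12, 4.4).
T_J = -D⁻¹(L+U): T[0,4] = -(3.6)/(-17.9) = +0.2011; T[0,0] = 0.
  T[0,:] = [+0.0000, -0.1955, -0.1620, +0.2235, +0.2011]
  T[1,:] = [+0.2881, +0.0000, -0.4237, -0.5424, -0.0508]
  T[2,:] = [-0.2602, -0.3252, +0.0000, +0.1545, +0.0407]
  T[3,:] = [-0.1250, -0.2750, +0.3333, +0.0000, -0.0500]
  T[4,:] = [+0.3409, +0.1591, -0.1136, -0.6136, +0.0000]
|roots of det(T-λI)|: 0.6289, 0.4463, 0.4463, 0.1569, 0.1569.
ρ = 0.6289; 0.6289 < 1, so it converges for any x₀.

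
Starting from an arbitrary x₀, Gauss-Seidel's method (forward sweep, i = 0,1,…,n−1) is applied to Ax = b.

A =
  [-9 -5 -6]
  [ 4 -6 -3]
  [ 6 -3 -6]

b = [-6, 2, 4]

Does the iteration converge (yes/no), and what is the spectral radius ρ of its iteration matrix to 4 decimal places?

Split A = D + L + U, D = diag(-9, -6, -6).
Gauss-Seidel: T = -(D+L)⁻¹U, row 0 first, T[0,2] = -(-6)/(-9) = -0.6667; later rows by forward substitution.
  T[0,:] = [+0.0000 -0.5556 -0.6667]
  T[1,:] = [+0.0000 -0.3704 -0.9444]
  T[2,:] = [+0.0000 -0.3704 -0.1944]
moduli |λ_i(T)| = 0.8803, 0.3155, 0.0000.
spectral radius ρ = 0.8803; 0.8803 < 1, so it converges for any x₀.

yes, ρ = 0.8803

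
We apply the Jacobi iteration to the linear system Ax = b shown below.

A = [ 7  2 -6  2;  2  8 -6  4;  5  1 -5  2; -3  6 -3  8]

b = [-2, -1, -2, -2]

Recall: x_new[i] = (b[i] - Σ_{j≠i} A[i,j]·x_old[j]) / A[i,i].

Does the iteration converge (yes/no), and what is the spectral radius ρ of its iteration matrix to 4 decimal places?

Diagonal D = diag(7, 8, -5, 8); L, U strict lower/upper.
Jacobi: T = -D⁻¹(L+U), T[2,1] = -(1)/(-5) = +0.2000; T[2,2] = 0.
  T[0,:] = [+0.0000 -0.2857 +0.8571 -0.2857]
  T[1,:] = [-0.2500 +0.0000 +0.7500 -0.5000]
  T[2,:] = [+1.0000 +0.2000 +0.0000 +0.4000]
  T[3,:] = [+0.3750 -0.7500 +0.3750 +0.0000]
|eigenvalues of T|: 1.3466, 0.9145, 0.5695, 0.1375.
ρ(T) = max|λ| = 1.3466; 1.3466 > 1: divergent.

no, ρ = 1.3466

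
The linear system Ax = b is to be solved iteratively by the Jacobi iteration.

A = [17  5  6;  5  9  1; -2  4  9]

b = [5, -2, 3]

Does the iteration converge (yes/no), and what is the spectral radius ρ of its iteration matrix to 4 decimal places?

yes, ρ = 0.5331

Diagonal D = diag(17, 9, 9); L, U strict lower/upper.
T_J = -D⁻¹(L+U): T[2,1] = -(4)/(9) = -0.4444; T[2,2] = 0.
  T[0,:] = [+0.0000, -0.2941, -0.3529]
  T[1,:] = [-0.5556, +0.0000, -0.1111]
  T[2,:] = [+0.2222, -0.4444, +0.0000]
eigenvalue magnitudes: 0.5331, 0.3871, 0.3871.
ρ(T) = max|λ| = 0.5331; 0.5331 < 1: convergent.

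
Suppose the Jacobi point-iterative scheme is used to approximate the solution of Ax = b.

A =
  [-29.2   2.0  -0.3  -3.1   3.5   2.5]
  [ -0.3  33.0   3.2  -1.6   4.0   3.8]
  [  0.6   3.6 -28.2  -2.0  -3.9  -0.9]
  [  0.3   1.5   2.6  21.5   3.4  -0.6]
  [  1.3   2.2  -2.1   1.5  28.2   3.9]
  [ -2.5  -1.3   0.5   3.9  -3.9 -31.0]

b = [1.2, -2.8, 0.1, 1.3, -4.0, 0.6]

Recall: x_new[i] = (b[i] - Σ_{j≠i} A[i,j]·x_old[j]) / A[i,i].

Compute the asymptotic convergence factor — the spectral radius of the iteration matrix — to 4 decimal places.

Diagonal D = diag(-29.2, 33, -28.2, 21.5, 28.2, -31); L, U strict lower/upper.
T_J = -D⁻¹(L+U): T[4,2] = -(-2.1)/(28.2) = +0.0745; T[4,4] = 0.
  T[0,:] = [+0.0000  +0.0685  -0.0103  -0.1062  +0.1199  +0.0856]
  T[1,:] = [+0.0091  +0.0000  -0.0970  +0.0485  -0.1212  -0.1152]
  T[2,:] = [+0.0213  +0.1277  +0.0000  -0.0709  -0.1383  -0.0319]
  T[3,:] = [-0.0140  -0.0698  -0.1209  +0.0000  -0.1581  +0.0279]
  T[4,:] = [-0.0461  -0.0780  +0.0745  -0.0532  +0.0000  -0.1383]
  T[5,:] = [-0.0806  -0.0419  +0.0161  +0.1258  -0.1258  +0.0000]
|roots of det(T-λI)|: 0.2087, 0.1481, 0.1481, 0.1474, 0.1474, 0.1094.
spectral radius ρ = 0.2087; 0.2087 < 1, so it converges for any x₀.

0.2087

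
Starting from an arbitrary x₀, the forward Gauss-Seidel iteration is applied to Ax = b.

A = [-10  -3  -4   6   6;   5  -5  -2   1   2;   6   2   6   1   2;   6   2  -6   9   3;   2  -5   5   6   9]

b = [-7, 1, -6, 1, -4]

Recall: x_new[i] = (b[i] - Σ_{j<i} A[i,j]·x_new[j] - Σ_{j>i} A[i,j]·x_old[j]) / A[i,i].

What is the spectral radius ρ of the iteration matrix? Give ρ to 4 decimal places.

1.2840

A = D + L + U where D = diag(-10, -5, 6, 9, 9).
T_GS = -(D+L)⁻¹U: row 0 first, T[0,3] = -(6)/(-10) = +0.6000; later rows by forward substitution.
  T[0,:] = [+0.0000  -0.3000  -0.4000  +0.6000  +0.6000]
  T[1,:] = [+0.0000  -0.3000  -0.8000  +0.8000  +1.0000]
  T[2,:] = [+0.0000  +0.4000  +0.6667  -1.0333  -1.2667]
  T[3,:] = [+0.0000  +0.5333  +0.8889  -1.2667  -1.8000]
  T[4,:] = [+0.0000  -0.6778  -1.3185  +1.7296  +2.3259]
|roots of det(T-λI)|: 1.2840, 0.2045, 0.0751, 0.0751, 0.0000.
ρ(T) = max|λ| = 1.2840; 1.2840 > 1: divergent.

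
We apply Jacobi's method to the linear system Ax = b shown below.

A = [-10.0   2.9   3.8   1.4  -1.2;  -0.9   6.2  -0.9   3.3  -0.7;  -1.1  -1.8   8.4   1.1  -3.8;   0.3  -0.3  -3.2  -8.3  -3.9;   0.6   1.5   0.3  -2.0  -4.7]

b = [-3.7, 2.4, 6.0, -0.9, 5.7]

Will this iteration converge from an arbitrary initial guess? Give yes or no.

yes

A = D + L + U where D = diag(-10, 6.2, 8.4, -8.3, -4.7).
Jacobi: T = -D⁻¹(L+U), T[2,3] = -(1.1)/(8.4) = -0.1310; T[2,2] = 0.
  T[0,:] = [+0.0000  +0.2900  +0.3800  +0.1400  -0.1200]
  T[1,:] = [+0.1452  +0.0000  +0.1452  -0.5323  +0.1129]
  T[2,:] = [+0.1310  +0.2143  +0.0000  -0.1310  +0.4524]
  T[3,:] = [+0.0361  -0.0361  -0.3855  +0.0000  -0.4699]
  T[4,:] = [+0.1277  +0.3191  +0.0638  -0.4255  +0.0000]
|λ(T)| sorted: 0.8664, 0.4426, 0.4426, 0.3216, 0.1044.
ρ = 0.8664; 0.8664 < 1, so it converges for any x₀.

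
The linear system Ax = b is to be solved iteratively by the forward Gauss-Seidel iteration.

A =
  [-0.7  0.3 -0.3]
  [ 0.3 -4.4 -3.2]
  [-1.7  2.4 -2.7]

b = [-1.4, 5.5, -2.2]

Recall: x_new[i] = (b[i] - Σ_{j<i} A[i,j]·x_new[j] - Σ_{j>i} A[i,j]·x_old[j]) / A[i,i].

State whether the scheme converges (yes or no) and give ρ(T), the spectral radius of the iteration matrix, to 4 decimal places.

Write A = D+L+U with D = diag(-0.7, -4.4, -2.7).
T_GS = -(D+L)⁻¹U: row 0 first, T[0,1] = -(0.3)/(-0.7) = +0.4286; later rows by forward substitution.
  T[0,:] = [+0.0000 +0.4286 -0.4286]
  T[1,:] = [+0.0000 +0.0292 -0.7565]
  T[2,:] = [+0.0000 -0.2439 -0.4026]
|roots of det(T-λI)|: 0.6674, 0.2940, 0.0000.
ρ = 0.6674; 0.6674 < 1 ⇒ converges.

yes, ρ = 0.6674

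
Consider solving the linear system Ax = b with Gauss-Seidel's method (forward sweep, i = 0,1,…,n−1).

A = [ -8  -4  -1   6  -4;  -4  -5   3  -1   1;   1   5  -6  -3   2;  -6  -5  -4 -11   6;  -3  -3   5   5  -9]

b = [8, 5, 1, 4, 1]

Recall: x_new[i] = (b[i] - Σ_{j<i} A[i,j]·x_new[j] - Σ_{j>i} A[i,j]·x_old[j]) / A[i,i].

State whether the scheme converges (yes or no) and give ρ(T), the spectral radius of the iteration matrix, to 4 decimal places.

no, ρ = 1.4011

A = D + L + U where D = diag(-8, -5, -6, -11, -9).
T_GS = -(D+L)⁻¹U: row 0 first, T[0,2] = -(-1)/(-8) = -0.1250; later rows by forward substitution.
  T[0,:] = [+0.0000 -0.5000 -0.1250 +0.7500 -0.5000]
  T[1,:] = [+0.0000 +0.4000 +0.7000 -0.8000 +0.6000]
  T[2,:] = [+0.0000 +0.2500 +0.5625 -1.0417 +0.7500]
  T[3,:] = [+0.0000 +0.0000 -0.4545 +0.3333 +0.2727]
  T[4,:] = [+0.0000 +0.1722 -0.1317 -0.3769 +0.5348]
|λ(T)| sorted: 1.4011, 0.3422, 0.2385, 0.2385, 0.0000.
ρ(T) = max|λ| = 1.4011; 1.4011 > 1: divergent.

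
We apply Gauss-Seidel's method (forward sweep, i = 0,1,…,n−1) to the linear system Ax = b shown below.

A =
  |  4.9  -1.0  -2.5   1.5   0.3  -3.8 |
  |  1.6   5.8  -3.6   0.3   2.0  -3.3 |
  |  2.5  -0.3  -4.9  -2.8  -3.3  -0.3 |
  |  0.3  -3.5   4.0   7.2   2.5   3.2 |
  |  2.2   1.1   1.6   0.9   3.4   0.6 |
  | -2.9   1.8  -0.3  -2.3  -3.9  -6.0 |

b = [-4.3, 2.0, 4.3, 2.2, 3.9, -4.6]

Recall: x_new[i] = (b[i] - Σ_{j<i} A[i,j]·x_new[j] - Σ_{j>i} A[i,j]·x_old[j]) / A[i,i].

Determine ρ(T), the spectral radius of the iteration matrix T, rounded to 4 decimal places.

1.4987

Split A = D + L + U, D = diag(4.9, 5.8, -4.9, 7.2, 3.4, -6).
GS T = -(D+L)⁻¹U: row 0 first, T[0,2] = -(-2.5)/(4.9) = +0.5102; later rows by forward substitution.
  T[0,:] = [+0.0000, +0.2041, +0.5102, -0.3061, -0.0612, +0.7755]
  T[1,:] = [+0.0000, -0.0563, +0.4799, +0.0327, -0.3279, +0.3550]
  T[2,:] = [+0.0000, +0.1076, +0.2309, -0.7296, -0.6846, +0.3127]
  T[3,:] = [+0.0000, -0.0956, +0.0838, +0.4340, -0.1237, -0.4779]
  T[4,:] = [+0.0000, -0.1391, -0.6162, +0.4160, +0.5006, -0.8138]
  T[5,:] = [+0.0000, +0.0062, +0.2543, -0.2425, -0.3125, +0.4282]
moduli |λ_i(T)| = 1.4987, 0.2876, 0.2070, 0.2070, 0.1161, 0.0000.
ρ = 1.4987; 1.4987 > 1: divergent.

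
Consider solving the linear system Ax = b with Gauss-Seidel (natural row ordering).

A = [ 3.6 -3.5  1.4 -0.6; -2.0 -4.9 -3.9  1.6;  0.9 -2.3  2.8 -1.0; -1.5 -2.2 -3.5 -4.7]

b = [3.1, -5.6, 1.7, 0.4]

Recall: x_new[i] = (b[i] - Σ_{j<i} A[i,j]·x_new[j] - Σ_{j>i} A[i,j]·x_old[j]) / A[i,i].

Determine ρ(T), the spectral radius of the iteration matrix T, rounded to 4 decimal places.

1.4925

Let D = diag(3.6, -4.9, 2.8, -4.7); L, U the strict triangles.
Gauss-Seidel: T = -(D+L)⁻¹U, row 0 first, T[0,2] = -(1.4)/(3.6) = -0.3889; later rows by forward substitution.
  T[0,:] = [+0.0000  +0.9722  -0.3889  +0.1667]
  T[1,:] = [+0.0000  -0.3968  -0.6372  +0.2585]
  T[2,:] = [+0.0000  -0.6385  -0.3984  +0.5159]
  T[3,:] = [+0.0000  +0.3509  +0.7191  -0.5584]
|eigenvalues of T|: 1.4925, 0.3223, 0.1834, 0.0000.
ρ = 1.4925; 1.4925 > 1 ⇒ diverges.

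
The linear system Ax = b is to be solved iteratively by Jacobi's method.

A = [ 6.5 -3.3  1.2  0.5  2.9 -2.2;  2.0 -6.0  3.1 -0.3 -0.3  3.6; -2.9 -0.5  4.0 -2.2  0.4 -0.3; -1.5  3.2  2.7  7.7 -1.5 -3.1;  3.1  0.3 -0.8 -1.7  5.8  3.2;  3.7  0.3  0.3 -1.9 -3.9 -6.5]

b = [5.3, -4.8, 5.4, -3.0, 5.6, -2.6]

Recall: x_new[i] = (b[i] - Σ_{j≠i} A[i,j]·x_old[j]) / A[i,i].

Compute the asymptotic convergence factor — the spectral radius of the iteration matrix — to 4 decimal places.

A = D + L + U where D = diag(6.5, -6, 4, 7.7, 5.8, -6.5).
T_J = -D⁻¹(L+U): T[4,3] = -(-1.7)/(5.8) = +0.2931; T[4,4] = 0.
  T[0,:] = [+0.0000 +0.5077 -0.1846 -0.0769 -0.4462 +0.3385]
  T[1,:] = [+0.3333 +0.0000 +0.5167 -0.0500 -0.0500 +0.6000]
  T[2,:] = [+0.7250 +0.1250 +0.0000 +0.5500 -0.1000 +0.0750]
  T[3,:] = [+0.1948 -0.4156 -0.3506 +0.0000 +0.1948 +0.4026]
  T[4,:] = [-0.5345 -0.0517 +0.1379 +0.2931 +0.0000 -0.5517]
  T[5,:] = [+0.5692 +0.0462 +0.0462 -0.2923 -0.6000 +0.0000]
|roots of det(T-λI)|: 1.2282, 0.6206, 0.6206, 0.6016, 0.5790, 0.5790.
ρ(T) = max|λ| = 1.2282; 1.2282 > 1, so it fails to converge.

1.2282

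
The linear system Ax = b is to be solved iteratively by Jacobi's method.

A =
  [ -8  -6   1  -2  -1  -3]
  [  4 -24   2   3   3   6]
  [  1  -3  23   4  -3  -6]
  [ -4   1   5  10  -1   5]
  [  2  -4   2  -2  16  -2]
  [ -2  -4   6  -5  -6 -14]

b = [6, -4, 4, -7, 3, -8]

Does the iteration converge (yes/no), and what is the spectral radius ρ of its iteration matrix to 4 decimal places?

yes, ρ = 0.7350

Write A = D+L+U with D = diag(-8, -24, 23, 10, 16, -14).
Jacobi T = -D⁻¹(L+U): T[0,5] = -(-3)/(-8) = -0.3750; T[0,0] = 0.
  T[0,:] = [+0.0000  -0.7500  +0.1250  -0.2500  -0.1250  -0.3750]
  T[1,:] = [+0.1667  +0.0000  +0.0833  +0.1250  +0.1250  +0.2500]
  T[2,:] = [-0.0435  +0.1304  +0.0000  -0.1739  +0.1304  +0.2609]
  T[3,:] = [+0.4000  -0.1000  -0.5000  +0.0000  +0.1000  -0.5000]
  T[4,:] = [-0.1250  +0.2500  -0.1250  +0.1250  +0.0000  +0.1250]
  T[5,:] = [-0.1429  -0.2857  +0.4286  -0.3571  -0.4286  +0.0000]
|λ(T)| sorted: 0.7350, 0.4706, 0.4706, 0.3500, 0.1957, 0.1957.
ρ(T) = max|λ| = 0.7350; 0.7350 < 1: convergent.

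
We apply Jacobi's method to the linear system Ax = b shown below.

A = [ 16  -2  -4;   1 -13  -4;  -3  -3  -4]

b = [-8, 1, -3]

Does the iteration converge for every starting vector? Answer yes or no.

yes

Write A = D+L+U with D = diag(16, -13, -4).
Jacobi: T = -D⁻¹(L+U), T[2,0] = -(-3)/(-4) = -0.7500; T[2,2] = 0.
  T[0,:] = [+0.0000, +0.1250, +0.2500]
  T[1,:] = [+0.0769, +0.0000, -0.3077]
  T[2,:] = [-0.7500, -0.7500, +0.0000]
eigenvalue magnitudes: 0.3143, 0.2142, 0.2142.
spectral radius ρ = 0.3143; 0.3143 < 1, so it converges for any x₀.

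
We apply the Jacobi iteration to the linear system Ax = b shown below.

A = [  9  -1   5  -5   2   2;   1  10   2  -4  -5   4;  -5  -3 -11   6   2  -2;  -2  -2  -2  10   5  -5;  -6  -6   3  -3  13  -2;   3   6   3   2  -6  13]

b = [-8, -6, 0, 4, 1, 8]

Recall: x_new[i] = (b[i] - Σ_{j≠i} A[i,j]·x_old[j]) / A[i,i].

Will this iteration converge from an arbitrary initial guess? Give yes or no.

Split A = D + L + U, D = diag(9, 10, -11, 10, 13, 13).
Jacobi: T = -D⁻¹(L+U), T[0,3] = -(-5)/(9) = +0.5556; T[0,0] = 0.
  T[0,:] = [+0.0000 +0.1111 -0.5556 +0.5556 -0.2222 -0.2222]
  T[1,:] = [-0.1000 +0.0000 -0.2000 +0.4000 +0.5000 -0.4000]
  T[2,:] = [-0.4545 -0.2727 +0.0000 +0.5455 +0.1818 -0.1818]
  T[3,:] = [+0.2000 +0.2000 +0.2000 +0.0000 -0.5000 +0.5000]
  T[4,:] = [+0.4615 +0.4615 -0.2308 +0.2308 +0.0000 +0.1538]
  T[5,:] = [-0.2308 -0.4615 -0.2308 -0.1538 +0.4615 +0.0000]
|eigenvalues of T|: 1.2462, 0.4571, 0.4571, 0.4033, 0.4033, 0.0302.
spectral radius ρ = 1.2462; 1.2462 > 1, so it fails to converge.

no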